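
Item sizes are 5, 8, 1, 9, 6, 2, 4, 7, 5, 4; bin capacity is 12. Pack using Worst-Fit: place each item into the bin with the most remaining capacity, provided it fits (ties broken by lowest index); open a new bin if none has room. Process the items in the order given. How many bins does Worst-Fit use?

5 bins

5 → bin 1 (remaining 7)
8 → bin 2 (remaining 4)
1 → bin 1 (remaining 6)
9 → bin 3 (remaining 3)
6 → bin 1 (remaining 0)
2 → bin 2 (remaining 2)
4 → bin 4 (remaining 8)
7 → bin 4 (remaining 1)
5 → bin 5 (remaining 7)
4 → bin 5 (remaining 3)
Final bins: [5,1,6] [8,2] [9] [4,7] [5,4].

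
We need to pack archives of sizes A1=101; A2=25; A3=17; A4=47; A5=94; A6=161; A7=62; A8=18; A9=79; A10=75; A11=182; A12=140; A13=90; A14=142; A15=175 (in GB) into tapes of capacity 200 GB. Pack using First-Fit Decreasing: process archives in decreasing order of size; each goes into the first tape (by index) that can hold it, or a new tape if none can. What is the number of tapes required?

8 tapes

Sorted descending: 182, 175, 161, 142, 140, 101, 94, 90, 79, 75, 62, 47, 25, 18, 17.
tape 1: place 182 GB, 18 GB left
tape 2: place 175 GB, 25 GB left
tape 3: place 161 GB, 39 GB left
tape 4: place 142 GB, 58 GB left
tape 5: place 140 GB, 60 GB left
tape 6: place 101 GB, 99 GB left
tape 6: place 94 GB, 5 GB left
tape 7: place 90 GB, 110 GB left
tape 7: place 79 GB, 31 GB left
tape 8: place 75 GB, 125 GB left
tape 8: place 62 GB, 63 GB left
tape 4: place 47 GB, 11 GB left
tape 2: place 25 GB, 0 GB left
tape 1: place 18 GB, 0 GB left
tape 3: place 17 GB, 22 GB left
Final tapes: [182,18] [175,25] [161,17] [142,47] [140] [101,94] [90,79] [75,62].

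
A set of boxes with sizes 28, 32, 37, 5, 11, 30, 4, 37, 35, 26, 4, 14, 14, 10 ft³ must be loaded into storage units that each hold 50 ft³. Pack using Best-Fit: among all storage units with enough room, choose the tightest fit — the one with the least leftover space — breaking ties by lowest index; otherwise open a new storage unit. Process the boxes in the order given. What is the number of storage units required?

Put 28 ft³ in storage unit 1; 22 ft³ remain.
Put 32 ft³ in storage unit 2; 18 ft³ remain.
Put 37 ft³ in storage unit 3; 13 ft³ remain.
Put 5 ft³ in storage unit 3; 8 ft³ remain.
Put 11 ft³ in storage unit 2; 7 ft³ remain.
Put 30 ft³ in storage unit 4; 20 ft³ remain.
Put 4 ft³ in storage unit 2; 3 ft³ remain.
Put 37 ft³ in storage unit 5; 13 ft³ remain.
Put 35 ft³ in storage unit 6; 15 ft³ remain.
Put 26 ft³ in storage unit 7; 24 ft³ remain.
Put 4 ft³ in storage unit 3; 4 ft³ remain.
Put 14 ft³ in storage unit 6; 1 ft³ remain.
Put 14 ft³ in storage unit 4; 6 ft³ remain.
Put 10 ft³ in storage unit 5; 3 ft³ remain.
Final storage units: [28] [32,11,4] [37,5,4] [30,14] [37,10] [35,14] [26].

7 storage units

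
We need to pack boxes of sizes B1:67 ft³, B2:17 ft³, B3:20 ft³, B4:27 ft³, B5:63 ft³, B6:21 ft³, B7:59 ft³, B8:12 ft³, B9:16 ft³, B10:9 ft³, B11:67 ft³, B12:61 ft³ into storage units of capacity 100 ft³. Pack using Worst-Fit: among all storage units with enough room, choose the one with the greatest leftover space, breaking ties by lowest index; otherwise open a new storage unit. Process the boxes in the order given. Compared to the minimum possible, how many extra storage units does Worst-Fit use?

1

Worst-Fit: [67,17] [20,27,21,9] [63,16] [59,12] [67] [61] → 6 storage units.
Total size 439 ft³; any packing needs at least ⌈439/100⌉ = 5 storage units.
An optimal packing achieves that bound: [67,27] [67,21,12] [63,20,17] [61,16,9] [59] → 5 storage units.
Excess: 6 − 5 = 1.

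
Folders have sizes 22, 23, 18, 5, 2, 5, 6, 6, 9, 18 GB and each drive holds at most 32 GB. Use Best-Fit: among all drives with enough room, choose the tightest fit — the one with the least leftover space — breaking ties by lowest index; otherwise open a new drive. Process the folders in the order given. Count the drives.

4 drives

drive 1: place 22 GB, 10 GB left
drive 2: place 23 GB, 9 GB left
drive 3: place 18 GB, 14 GB left
drive 2: place 5 GB, 4 GB left
drive 2: place 2 GB, 2 GB left
drive 1: place 5 GB, 5 GB left
drive 3: place 6 GB, 8 GB left
drive 3: place 6 GB, 2 GB left
drive 4: place 9 GB, 23 GB left
drive 4: place 18 GB, 5 GB left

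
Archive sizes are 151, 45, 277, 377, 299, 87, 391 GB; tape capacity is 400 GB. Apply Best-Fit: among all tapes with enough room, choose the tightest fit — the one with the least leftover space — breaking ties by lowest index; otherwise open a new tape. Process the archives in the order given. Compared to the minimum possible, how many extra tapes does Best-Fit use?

Best-Fit: [151,45] [277] [377] [299,87] [391] → 5 tapes.
Total size 1627 GB; any packing needs at least ⌈1627/400⌉ = 5 tapes.
So 5 is already optimal.

0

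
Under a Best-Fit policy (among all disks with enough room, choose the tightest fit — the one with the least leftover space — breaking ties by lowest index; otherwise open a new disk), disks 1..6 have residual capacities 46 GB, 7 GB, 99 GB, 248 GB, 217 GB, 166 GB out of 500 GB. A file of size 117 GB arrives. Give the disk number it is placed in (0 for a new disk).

Disks with room: disk 4 (248 GB), disk 5 (217 GB), disk 6 (166 GB).
Tightest fit is disk 6 with 166 GB free.

6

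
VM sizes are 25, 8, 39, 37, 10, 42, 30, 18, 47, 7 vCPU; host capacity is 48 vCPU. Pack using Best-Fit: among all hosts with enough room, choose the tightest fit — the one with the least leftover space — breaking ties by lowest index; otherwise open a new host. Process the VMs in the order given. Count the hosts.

6

Put 25 vCPU in host 1; 23 vCPU remain.
Put 8 vCPU in host 1; 15 vCPU remain.
Put 39 vCPU in host 2; 9 vCPU remain.
Put 37 vCPU in host 3; 11 vCPU remain.
Put 10 vCPU in host 3; 1 vCPU remain.
Put 42 vCPU in host 4; 6 vCPU remain.
Put 30 vCPU in host 5; 18 vCPU remain.
Put 18 vCPU in host 5; 0 vCPU remain.
Put 47 vCPU in host 6; 1 vCPU remain.
Put 7 vCPU in host 2; 2 vCPU remain.
Final hosts: [25,8] [39,7] [37,10] [42] [30,18] [47].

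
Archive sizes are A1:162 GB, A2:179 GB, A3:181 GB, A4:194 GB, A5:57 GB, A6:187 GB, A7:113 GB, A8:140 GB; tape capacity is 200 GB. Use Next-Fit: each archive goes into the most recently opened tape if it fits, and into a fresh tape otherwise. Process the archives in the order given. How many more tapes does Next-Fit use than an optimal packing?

Next-Fit: [162] [179] [181] [194] [57] [187] [113] [140] → 8 tapes.
Total size 1213 GB; any packing needs at least ⌈1213/200⌉ = 7 tapes.
An optimal packing achieves that bound: [194] [187] [181] [179] [162] [140,57] [113] → 7 tapes.
Excess: 8 − 7 = 1.

1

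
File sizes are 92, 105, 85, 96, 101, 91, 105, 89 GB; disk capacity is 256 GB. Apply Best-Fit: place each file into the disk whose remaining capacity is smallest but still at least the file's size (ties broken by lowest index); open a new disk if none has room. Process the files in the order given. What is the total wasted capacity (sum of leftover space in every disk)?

92 GB → disk 1 (remaining 164 GB)
105 GB → disk 1 (remaining 59 GB)
85 GB → disk 2 (remaining 171 GB)
96 GB → disk 2 (remaining 75 GB)
101 GB → disk 3 (remaining 155 GB)
91 GB → disk 3 (remaining 64 GB)
105 GB → disk 4 (remaining 151 GB)
89 GB → disk 4 (remaining 62 GB)
4 disks × 256 GB = 1024 GB; used 764 GB; unused 260 GB.

260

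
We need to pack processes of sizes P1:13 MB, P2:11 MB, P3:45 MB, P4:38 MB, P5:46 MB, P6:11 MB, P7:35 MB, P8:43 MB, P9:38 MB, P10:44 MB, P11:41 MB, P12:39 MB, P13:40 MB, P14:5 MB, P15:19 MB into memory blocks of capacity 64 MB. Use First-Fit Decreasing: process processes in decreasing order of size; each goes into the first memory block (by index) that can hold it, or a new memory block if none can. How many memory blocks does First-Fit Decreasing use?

Sorted descending: 46, 45, 44, 43, 41, 40, 39, 38, 38, 35, 19, 13, 11, 11, 5.
memory block 1: place 46 MB, 18 MB left
memory block 2: place 45 MB, 19 MB left
memory block 3: place 44 MB, 20 MB left
memory block 4: place 43 MB, 21 MB left
memory block 5: place 41 MB, 23 MB left
memory block 6: place 40 MB, 24 MB left
memory block 7: place 39 MB, 25 MB left
memory block 8: place 38 MB, 26 MB left
memory block 9: place 38 MB, 26 MB left
memory block 10: place 35 MB, 29 MB left
memory block 2: place 19 MB, 0 MB left
memory block 1: place 13 MB, 5 MB left
memory block 3: place 11 MB, 9 MB left
memory block 4: place 11 MB, 10 MB left
memory block 1: place 5 MB, 0 MB left

10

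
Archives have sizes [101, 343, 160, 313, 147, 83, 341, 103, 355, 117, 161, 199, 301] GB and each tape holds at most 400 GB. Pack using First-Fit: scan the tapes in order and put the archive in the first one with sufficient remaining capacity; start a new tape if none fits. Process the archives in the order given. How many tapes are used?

101 GB → tape 1 (remaining 299 GB)
343 GB → tape 2 (remaining 57 GB)
160 GB → tape 1 (remaining 139 GB)
313 GB → tape 3 (remaining 87 GB)
147 GB → tape 4 (remaining 253 GB)
83 GB → tape 1 (remaining 56 GB)
341 GB → tape 5 (remaining 59 GB)
103 GB → tape 4 (remaining 150 GB)
355 GB → tape 6 (remaining 45 GB)
117 GB → tape 4 (remaining 33 GB)
161 GB → tape 7 (remaining 239 GB)
199 GB → tape 7 (remaining 40 GB)
301 GB → tape 8 (remaining 99 GB)
Final tapes: [101,160,83] [343] [313] [147,103,117] [341] [355] [161,199] [301].

8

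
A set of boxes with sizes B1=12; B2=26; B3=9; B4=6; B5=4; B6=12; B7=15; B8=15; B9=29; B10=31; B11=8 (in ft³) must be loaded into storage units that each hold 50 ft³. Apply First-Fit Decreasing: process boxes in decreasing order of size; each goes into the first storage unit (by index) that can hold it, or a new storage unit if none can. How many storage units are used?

4

Sorted descending: 31, 29, 26, 15, 15, 12, 12, 9, 8, 6, 4.
Put 31 ft³ in storage unit 1; 19 ft³ remain.
Put 29 ft³ in storage unit 2; 21 ft³ remain.
Put 26 ft³ in storage unit 3; 24 ft³ remain.
Put 15 ft³ in storage unit 1; 4 ft³ remain.
Put 15 ft³ in storage unit 2; 6 ft³ remain.
Put 12 ft³ in storage unit 3; 12 ft³ remain.
Put 12 ft³ in storage unit 3; 0 ft³ remain.
Put 9 ft³ in storage unit 4; 41 ft³ remain.
Put 8 ft³ in storage unit 4; 33 ft³ remain.
Put 6 ft³ in storage unit 2; 0 ft³ remain.
Put 4 ft³ in storage unit 1; 0 ft³ remain.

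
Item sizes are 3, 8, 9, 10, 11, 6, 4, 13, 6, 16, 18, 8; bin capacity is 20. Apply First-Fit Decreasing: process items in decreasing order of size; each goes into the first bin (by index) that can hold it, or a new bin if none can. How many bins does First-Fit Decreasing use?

6

Sorted descending: 18, 16, 13, 11, 10, 9, 8, 8, 6, 6, 4, 3.
18 → bin 1 (remaining 2)
16 → bin 2 (remaining 4)
13 → bin 3 (remaining 7)
11 → bin 4 (remaining 9)
10 → bin 5 (remaining 10)
9 → bin 4 (remaining 0)
8 → bin 5 (remaining 2)
8 → bin 6 (remaining 12)
6 → bin 3 (remaining 1)
6 → bin 6 (remaining 6)
4 → bin 2 (remaining 0)
3 → bin 6 (remaining 3)
Final bins: [18] [16,4] [13,6] [11,9] [10,8] [8,6,3].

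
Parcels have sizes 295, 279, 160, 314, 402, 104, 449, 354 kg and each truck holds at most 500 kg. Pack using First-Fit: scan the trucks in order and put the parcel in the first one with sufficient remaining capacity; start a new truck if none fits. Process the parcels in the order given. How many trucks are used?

6 trucks

truck 1: place 295 kg, 205 kg left
truck 2: place 279 kg, 221 kg left
truck 1: place 160 kg, 45 kg left
truck 3: place 314 kg, 186 kg left
truck 4: place 402 kg, 98 kg left
truck 2: place 104 kg, 117 kg left
truck 5: place 449 kg, 51 kg left
truck 6: place 354 kg, 146 kg left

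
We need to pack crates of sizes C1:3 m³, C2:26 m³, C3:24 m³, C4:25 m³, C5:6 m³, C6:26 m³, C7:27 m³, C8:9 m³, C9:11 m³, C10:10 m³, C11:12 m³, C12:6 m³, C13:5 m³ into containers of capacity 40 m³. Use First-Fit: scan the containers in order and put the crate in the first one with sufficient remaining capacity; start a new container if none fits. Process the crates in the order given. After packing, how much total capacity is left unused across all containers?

10

Put C1 (3 m³) in container 1; 37 m³ remain.
Put C2 (26 m³) in container 1; 11 m³ remain.
Put C3 (24 m³) in container 2; 16 m³ remain.
Put C4 (25 m³) in container 3; 15 m³ remain.
Put C5 (6 m³) in container 1; 5 m³ remain.
Put C6 (26 m³) in container 4; 14 m³ remain.
Put C7 (27 m³) in container 5; 13 m³ remain.
Put C8 (9 m³) in container 2; 7 m³ remain.
Put C9 (11 m³) in container 3; 4 m³ remain.
Put C10 (10 m³) in container 4; 4 m³ remain.
Put C11 (12 m³) in container 5; 1 m³ remain.
Put C12 (6 m³) in container 2; 1 m³ remain.
Put C13 (5 m³) in container 1; 0 m³ remain.
5 containers × 40 m³ = 200 m³; used 190 m³; unused 10 m³.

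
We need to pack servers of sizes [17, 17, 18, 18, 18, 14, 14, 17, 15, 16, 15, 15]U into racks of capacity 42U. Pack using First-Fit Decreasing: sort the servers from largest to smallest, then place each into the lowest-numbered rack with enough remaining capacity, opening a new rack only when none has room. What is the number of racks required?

Sorted descending: 18, 18, 18, 17, 17, 17, 16, 15, 15, 15, 14, 14.
18U → rack 1 (remaining 24U)
18U → rack 1 (remaining 6U)
18U → rack 2 (remaining 24U)
17U → rack 2 (remaining 7U)
17U → rack 3 (remaining 25U)
17U → rack 3 (remaining 8U)
16U → rack 4 (remaining 26U)
15U → rack 4 (remaining 11U)
15U → rack 5 (remaining 27U)
15U → rack 5 (remaining 12U)
14U → rack 6 (remaining 28U)
14U → rack 6 (remaining 14U)
Final racks: [18,18] [18,17] [17,17] [16,15] [15,15] [14,14].

6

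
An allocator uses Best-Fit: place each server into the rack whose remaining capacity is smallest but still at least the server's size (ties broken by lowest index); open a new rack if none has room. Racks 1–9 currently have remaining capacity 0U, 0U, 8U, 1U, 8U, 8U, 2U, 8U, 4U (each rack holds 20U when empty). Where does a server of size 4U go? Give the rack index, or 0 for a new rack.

9

Racks with room: rack 3 (8U), rack 5 (8U), rack 6 (8U), rack 8 (8U), rack 9 (4U).
Tightest fit is rack 9 with 4U free.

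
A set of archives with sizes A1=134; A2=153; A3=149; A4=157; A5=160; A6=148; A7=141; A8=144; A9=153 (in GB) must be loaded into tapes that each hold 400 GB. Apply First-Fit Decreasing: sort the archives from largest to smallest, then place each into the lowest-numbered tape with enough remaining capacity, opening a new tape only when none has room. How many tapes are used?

Sorted descending: 160, 157, 153, 153, 149, 148, 144, 141, 134.
tape 1: place 160 GB, 240 GB left
tape 1: place 157 GB, 83 GB left
tape 2: place 153 GB, 247 GB left
tape 2: place 153 GB, 94 GB left
tape 3: place 149 GB, 251 GB left
tape 3: place 148 GB, 103 GB left
tape 4: place 144 GB, 256 GB left
tape 4: place 141 GB, 115 GB left
tape 5: place 134 GB, 266 GB left
Final tapes: [160,157] [153,153] [149,148] [144,141] [134].

5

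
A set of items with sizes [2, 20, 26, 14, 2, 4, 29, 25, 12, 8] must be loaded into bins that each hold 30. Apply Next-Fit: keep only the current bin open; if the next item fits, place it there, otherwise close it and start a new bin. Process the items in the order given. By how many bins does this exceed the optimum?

1

Next-Fit: [2,20] [26] [14,2,4] [29] [25] [12,8] → 6 bins.
Total size 142; any packing needs at least ⌈142/30⌉ = 5 bins.
An optimal packing achieves that bound: [29] [26,4] [25,2,2] [20,8] [14,12] → 5 bins.
Excess: 6 − 5 = 1.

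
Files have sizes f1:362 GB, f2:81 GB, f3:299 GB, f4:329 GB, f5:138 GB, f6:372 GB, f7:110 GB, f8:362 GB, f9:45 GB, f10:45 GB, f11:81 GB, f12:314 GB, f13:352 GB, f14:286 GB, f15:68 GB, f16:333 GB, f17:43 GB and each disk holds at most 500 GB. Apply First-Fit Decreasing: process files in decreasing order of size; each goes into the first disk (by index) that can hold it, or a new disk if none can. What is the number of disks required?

Sorted descending: 372, 362, 362, 352, 333, 329, 314, 299, 286, 138, 110, 81, 81, 68, 45, 45, 43.
Put 372 GB in disk 1; 128 GB remain.
Put 362 GB in disk 2; 138 GB remain.
Put 362 GB in disk 3; 138 GB remain.
Put 352 GB in disk 4; 148 GB remain.
Put 333 GB in disk 5; 167 GB remain.
Put 329 GB in disk 6; 171 GB remain.
Put 314 GB in disk 7; 186 GB remain.
Put 299 GB in disk 8; 201 GB remain.
Put 286 GB in disk 9; 214 GB remain.
Put 138 GB in disk 2; 0 GB remain.
Put 110 GB in disk 1; 18 GB remain.
Put 81 GB in disk 3; 57 GB remain.
Put 81 GB in disk 4; 67 GB remain.
Put 68 GB in disk 5; 99 GB remain.
Put 45 GB in disk 3; 12 GB remain.
Put 45 GB in disk 4; 22 GB remain.
Put 43 GB in disk 5; 56 GB remain.
Final disks: [372,110] [362,138] [362,81,45] [352,81,45] [333,68,43] [329] [314] [299] [286].

9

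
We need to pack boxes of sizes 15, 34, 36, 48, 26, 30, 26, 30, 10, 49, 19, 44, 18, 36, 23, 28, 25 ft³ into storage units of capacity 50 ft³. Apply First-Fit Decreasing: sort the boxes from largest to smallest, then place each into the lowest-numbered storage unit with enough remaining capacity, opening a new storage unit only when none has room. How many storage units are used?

Sorted descending: 49, 48, 44, 36, 36, 34, 30, 30, 28, 26, 26, 25, 23, 19, 18, 15, 10.
49 ft³ → storage unit 1 (remaining 1 ft³)
48 ft³ → storage unit 2 (remaining 2 ft³)
44 ft³ → storage unit 3 (remaining 6 ft³)
36 ft³ → storage unit 4 (remaining 14 ft³)
36 ft³ → storage unit 5 (remaining 14 ft³)
34 ft³ → storage unit 6 (remaining 16 ft³)
30 ft³ → storage unit 7 (remaining 20 ft³)
30 ft³ → storage unit 8 (remaining 20 ft³)
28 ft³ → storage unit 9 (remaining 22 ft³)
26 ft³ → storage unit 10 (remaining 24 ft³)
26 ft³ → storage unit 11 (remaining 24 ft³)
25 ft³ → storage unit 12 (remaining 25 ft³)
23 ft³ → storage unit 10 (remaining 1 ft³)
19 ft³ → storage unit 7 (remaining 1 ft³)
18 ft³ → storage unit 8 (remaining 2 ft³)
15 ft³ → storage unit 6 (remaining 1 ft³)
10 ft³ → storage unit 4 (remaining 4 ft³)
Final storage units: [49] [48] [44] [36,10] [36] [34,15] [30,19] [30,18] [28] [26,23] [26] [25].

12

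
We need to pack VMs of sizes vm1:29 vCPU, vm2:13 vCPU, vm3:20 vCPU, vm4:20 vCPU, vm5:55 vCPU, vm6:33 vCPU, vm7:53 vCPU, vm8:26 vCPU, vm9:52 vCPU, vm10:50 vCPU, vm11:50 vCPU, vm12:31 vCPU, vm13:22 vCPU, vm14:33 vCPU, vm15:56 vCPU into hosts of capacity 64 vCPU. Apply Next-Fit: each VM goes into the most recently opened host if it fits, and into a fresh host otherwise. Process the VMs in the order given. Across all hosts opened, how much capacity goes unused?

225

Put vm1 (29 vCPU) in host 1; 35 vCPU remain.
Put vm2 (13 vCPU) in host 1; 22 vCPU remain.
Put vm3 (20 vCPU) in host 1; 2 vCPU remain.
Put vm4 (20 vCPU) in host 2; 44 vCPU remain.
Put vm5 (55 vCPU) in host 3; 9 vCPU remain.
Put vm6 (33 vCPU) in host 4; 31 vCPU remain.
Put vm7 (53 vCPU) in host 5; 11 vCPU remain.
Put vm8 (26 vCPU) in host 6; 38 vCPU remain.
Put vm9 (52 vCPU) in host 7; 12 vCPU remain.
Put vm10 (50 vCPU) in host 8; 14 vCPU remain.
Put vm11 (50 vCPU) in host 9; 14 vCPU remain.
Put vm12 (31 vCPU) in host 10; 33 vCPU remain.
Put vm13 (22 vCPU) in host 10; 11 vCPU remain.
Put vm14 (33 vCPU) in host 11; 31 vCPU remain.
Put vm15 (56 vCPU) in host 12; 8 vCPU remain.
12 hosts × 64 vCPU = 768 vCPU; used 543 vCPU; unused 225 vCPU.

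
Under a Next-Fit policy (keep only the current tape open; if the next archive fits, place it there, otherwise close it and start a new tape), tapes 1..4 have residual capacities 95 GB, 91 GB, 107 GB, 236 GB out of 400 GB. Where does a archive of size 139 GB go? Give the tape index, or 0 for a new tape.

4

Next-Fit only looks at tape 4, which has 236 GB free.
139 GB fits there.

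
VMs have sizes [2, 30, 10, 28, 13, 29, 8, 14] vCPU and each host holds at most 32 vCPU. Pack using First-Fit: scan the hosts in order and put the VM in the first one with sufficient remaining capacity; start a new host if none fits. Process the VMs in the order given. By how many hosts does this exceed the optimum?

First-Fit: [2,30] [10,13,8] [28] [29] [14] → 5 hosts.
Total size 134 vCPU; any packing needs at least ⌈134/32⌉ = 5 hosts.
So 5 is already optimal.

0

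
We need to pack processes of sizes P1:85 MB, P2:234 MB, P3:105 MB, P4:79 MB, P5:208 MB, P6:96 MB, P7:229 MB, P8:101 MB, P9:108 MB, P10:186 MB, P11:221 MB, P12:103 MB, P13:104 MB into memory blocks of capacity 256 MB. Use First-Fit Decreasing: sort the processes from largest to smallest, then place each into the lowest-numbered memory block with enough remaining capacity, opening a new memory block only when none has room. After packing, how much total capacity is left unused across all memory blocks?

Sorted descending: 234, 229, 221, 208, 186, 108, 105, 104, 103, 101, 96, 85, 79.
234 MB → memory block 1 (remaining 22 MB)
229 MB → memory block 2 (remaining 27 MB)
221 MB → memory block 3 (remaining 35 MB)
208 MB → memory block 4 (remaining 48 MB)
186 MB → memory block 5 (remaining 70 MB)
108 MB → memory block 6 (remaining 148 MB)
105 MB → memory block 6 (remaining 43 MB)
104 MB → memory block 7 (remaining 152 MB)
103 MB → memory block 7 (remaining 49 MB)
101 MB → memory block 8 (remaining 155 MB)
96 MB → memory block 8 (remaining 59 MB)
85 MB → memory block 9 (remaining 171 MB)
79 MB → memory block 9 (remaining 92 MB)
9 memory blocks × 256 MB = 2304 MB; used 1859 MB; unused 445 MB.

445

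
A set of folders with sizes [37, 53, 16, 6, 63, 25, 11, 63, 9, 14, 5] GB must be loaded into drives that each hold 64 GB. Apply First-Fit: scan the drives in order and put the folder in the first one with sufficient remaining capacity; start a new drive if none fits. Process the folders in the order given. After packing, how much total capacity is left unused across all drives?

Put 37 GB in drive 1; 27 GB remain.
Put 53 GB in drive 2; 11 GB remain.
Put 16 GB in drive 1; 11 GB remain.
Put 6 GB in drive 1; 5 GB remain.
Put 63 GB in drive 3; 1 GB remain.
Put 25 GB in drive 4; 39 GB remain.
Put 11 GB in drive 2; 0 GB remain.
Put 63 GB in drive 5; 1 GB remain.
Put 9 GB in drive 4; 30 GB remain.
Put 14 GB in drive 4; 16 GB remain.
Put 5 GB in drive 1; 0 GB remain.
5 drives × 64 GB = 320 GB; used 302 GB; unused 18 GB.

18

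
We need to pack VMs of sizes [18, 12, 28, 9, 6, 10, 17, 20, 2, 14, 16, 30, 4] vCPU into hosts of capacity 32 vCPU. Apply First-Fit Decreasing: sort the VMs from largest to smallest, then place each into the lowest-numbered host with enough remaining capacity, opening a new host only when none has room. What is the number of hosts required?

6

Sorted descending: 30, 28, 20, 18, 17, 16, 14, 12, 10, 9, 6, 4, 2.
Put 30 vCPU in host 1; 2 vCPU remain.
Put 28 vCPU in host 2; 4 vCPU remain.
Put 20 vCPU in host 3; 12 vCPU remain.
Put 18 vCPU in host 4; 14 vCPU remain.
Put 17 vCPU in host 5; 15 vCPU remain.
Put 16 vCPU in host 6; 16 vCPU remain.
Put 14 vCPU in host 4; 0 vCPU remain.
Put 12 vCPU in host 3; 0 vCPU remain.
Put 10 vCPU in host 5; 5 vCPU remain.
Put 9 vCPU in host 6; 7 vCPU remain.
Put 6 vCPU in host 6; 1 vCPU remain.
Put 4 vCPU in host 2; 0 vCPU remain.
Put 2 vCPU in host 1; 0 vCPU remain.
Final hosts: [30,2] [28,4] [20,12] [18,14] [17,10] [16,9,6].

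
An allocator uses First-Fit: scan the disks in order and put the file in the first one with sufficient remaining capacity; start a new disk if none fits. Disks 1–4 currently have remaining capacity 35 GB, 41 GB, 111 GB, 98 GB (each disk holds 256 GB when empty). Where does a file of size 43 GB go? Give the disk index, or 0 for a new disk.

3

Disks with room: disk 3 (111 GB), disk 4 (98 GB).
The first with room is disk 3.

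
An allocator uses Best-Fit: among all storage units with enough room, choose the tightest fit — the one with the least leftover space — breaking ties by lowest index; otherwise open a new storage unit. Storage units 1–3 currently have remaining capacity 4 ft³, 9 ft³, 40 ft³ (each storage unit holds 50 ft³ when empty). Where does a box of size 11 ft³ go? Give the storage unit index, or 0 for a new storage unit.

Storage units with room: storage unit 3 (40 ft³).
Tightest fit is storage unit 3 with 40 ft³ free.

3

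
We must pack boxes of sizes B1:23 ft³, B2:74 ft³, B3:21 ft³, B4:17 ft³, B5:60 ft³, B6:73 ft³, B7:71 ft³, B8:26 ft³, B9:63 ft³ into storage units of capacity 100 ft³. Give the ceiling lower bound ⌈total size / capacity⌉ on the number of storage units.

5 storage units

Total size = 23 + 74 + 21 + 17 + 60 + 73 + 71 + 26 + 63 = 428 ft³.
⌈428 / 100⌉ = 5.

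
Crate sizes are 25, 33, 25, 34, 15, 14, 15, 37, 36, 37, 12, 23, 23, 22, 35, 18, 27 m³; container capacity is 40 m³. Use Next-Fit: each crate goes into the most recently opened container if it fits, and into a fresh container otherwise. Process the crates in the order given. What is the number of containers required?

15

container 1: place 25 m³, 15 m³ left
container 2: place 33 m³, 7 m³ left
container 3: place 25 m³, 15 m³ left
container 4: place 34 m³, 6 m³ left
container 5: place 15 m³, 25 m³ left
container 5: place 14 m³, 11 m³ left
container 6: place 15 m³, 25 m³ left
container 7: place 37 m³, 3 m³ left
container 8: place 36 m³, 4 m³ left
container 9: place 37 m³, 3 m³ left
container 10: place 12 m³, 28 m³ left
container 10: place 23 m³, 5 m³ left
container 11: place 23 m³, 17 m³ left
container 12: place 22 m³, 18 m³ left
container 13: place 35 m³, 5 m³ left
container 14: place 18 m³, 22 m³ left
container 15: place 27 m³, 13 m³ left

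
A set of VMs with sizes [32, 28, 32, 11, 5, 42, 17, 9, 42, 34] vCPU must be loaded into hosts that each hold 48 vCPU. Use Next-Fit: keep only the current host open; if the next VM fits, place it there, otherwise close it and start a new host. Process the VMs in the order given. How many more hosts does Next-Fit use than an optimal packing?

Next-Fit: [32] [28] [32,11,5] [42] [17,9] [42] [34] → 7 hosts.
Total size 252 vCPU; any packing needs at least ⌈252/48⌉ = 6 hosts.
An optimal packing achieves that bound: [42,5] [42] [34,11] [32,9] [32] [28,17] → 6 hosts.
Excess: 7 − 6 = 1.

1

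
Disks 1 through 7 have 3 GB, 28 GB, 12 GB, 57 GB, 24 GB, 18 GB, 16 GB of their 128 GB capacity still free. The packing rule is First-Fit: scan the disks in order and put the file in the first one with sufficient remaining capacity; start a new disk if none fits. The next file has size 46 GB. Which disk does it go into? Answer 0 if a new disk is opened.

4

Disks with room: disk 4 (57 GB).
The first with room is disk 4.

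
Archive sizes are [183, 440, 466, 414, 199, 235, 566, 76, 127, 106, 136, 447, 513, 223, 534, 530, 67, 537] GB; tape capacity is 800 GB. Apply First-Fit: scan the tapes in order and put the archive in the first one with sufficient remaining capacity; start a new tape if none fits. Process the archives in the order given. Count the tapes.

9 tapes

Put 183 GB in tape 1; 617 GB remain.
Put 440 GB in tape 1; 177 GB remain.
Put 466 GB in tape 2; 334 GB remain.
Put 414 GB in tape 3; 386 GB remain.
Put 199 GB in tape 2; 135 GB remain.
Put 235 GB in tape 3; 151 GB remain.
Put 566 GB in tape 4; 234 GB remain.
Put 76 GB in tape 1; 101 GB remain.
Put 127 GB in tape 2; 8 GB remain.
Put 106 GB in tape 3; 45 GB remain.
Put 136 GB in tape 4; 98 GB remain.
Put 447 GB in tape 5; 353 GB remain.
Put 513 GB in tape 6; 287 GB remain.
Put 223 GB in tape 5; 130 GB remain.
Put 534 GB in tape 7; 266 GB remain.
Put 530 GB in tape 8; 270 GB remain.
Put 67 GB in tape 1; 34 GB remain.
Put 537 GB in tape 9; 263 GB remain.
Final tapes: [183,440,76,67] [466,199,127] [414,235,106] [566,136] [447,223] [513] [534] [530] [537].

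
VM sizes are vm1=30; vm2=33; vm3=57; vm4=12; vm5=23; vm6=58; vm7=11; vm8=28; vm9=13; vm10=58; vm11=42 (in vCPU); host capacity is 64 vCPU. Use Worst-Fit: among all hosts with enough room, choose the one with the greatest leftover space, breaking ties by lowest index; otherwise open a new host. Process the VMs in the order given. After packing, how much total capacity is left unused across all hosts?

83

Put vm1 (30 vCPU) in host 1; 34 vCPU remain.
Put vm2 (33 vCPU) in host 1; 1 vCPU remain.
Put vm3 (57 vCPU) in host 2; 7 vCPU remain.
Put vm4 (12 vCPU) in host 3; 52 vCPU remain.
Put vm5 (23 vCPU) in host 3; 29 vCPU remain.
Put vm6 (58 vCPU) in host 4; 6 vCPU remain.
Put vm7 (11 vCPU) in host 3; 18 vCPU remain.
Put vm8 (28 vCPU) in host 5; 36 vCPU remain.
Put vm9 (13 vCPU) in host 5; 23 vCPU remain.
Put vm10 (58 vCPU) in host 6; 6 vCPU remain.
Put vm11 (42 vCPU) in host 7; 22 vCPU remain.
7 hosts × 64 vCPU = 448 vCPU; used 365 vCPU; unused 83 vCPU.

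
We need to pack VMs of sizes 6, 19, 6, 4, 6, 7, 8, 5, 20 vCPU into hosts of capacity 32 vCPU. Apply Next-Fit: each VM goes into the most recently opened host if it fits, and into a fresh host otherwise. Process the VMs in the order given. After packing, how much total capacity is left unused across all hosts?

15

6 vCPU → host 1 (remaining 26 vCPU)
19 vCPU → host 1 (remaining 7 vCPU)
6 vCPU → host 1 (remaining 1 vCPU)
4 vCPU → host 2 (remaining 28 vCPU)
6 vCPU → host 2 (remaining 22 vCPU)
7 vCPU → host 2 (remaining 15 vCPU)
8 vCPU → host 2 (remaining 7 vCPU)
5 vCPU → host 2 (remaining 2 vCPU)
20 vCPU → host 3 (remaining 12 vCPU)
3 hosts × 32 vCPU = 96 vCPU; used 81 vCPU; unused 15 vCPU.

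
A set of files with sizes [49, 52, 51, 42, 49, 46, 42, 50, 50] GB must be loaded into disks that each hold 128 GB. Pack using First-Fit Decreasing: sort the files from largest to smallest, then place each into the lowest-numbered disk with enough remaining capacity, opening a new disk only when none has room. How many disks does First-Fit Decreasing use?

5

Sorted descending: 52, 51, 50, 50, 49, 49, 46, 42, 42.
disk 1: place 52 GB, 76 GB left
disk 1: place 51 GB, 25 GB left
disk 2: place 50 GB, 78 GB left
disk 2: place 50 GB, 28 GB left
disk 3: place 49 GB, 79 GB left
disk 3: place 49 GB, 30 GB left
disk 4: place 46 GB, 82 GB left
disk 4: place 42 GB, 40 GB left
disk 5: place 42 GB, 86 GB left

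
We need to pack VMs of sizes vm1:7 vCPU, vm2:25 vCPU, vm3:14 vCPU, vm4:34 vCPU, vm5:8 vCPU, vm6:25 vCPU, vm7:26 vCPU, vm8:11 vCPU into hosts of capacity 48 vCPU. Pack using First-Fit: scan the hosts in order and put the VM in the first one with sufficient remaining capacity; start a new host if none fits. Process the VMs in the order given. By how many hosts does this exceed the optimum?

First-Fit: [7,25,14] [34,8] [25,11] [26] → 4 hosts.
Total size 150 vCPU; any packing needs at least ⌈150/48⌉ = 4 hosts.
So 4 is already optimal.

0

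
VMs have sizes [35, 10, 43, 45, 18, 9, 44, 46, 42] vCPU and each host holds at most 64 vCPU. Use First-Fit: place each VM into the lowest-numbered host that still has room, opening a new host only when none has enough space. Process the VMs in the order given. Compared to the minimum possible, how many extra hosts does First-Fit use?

First-Fit: [35,10,18] [43,9] [45] [44] [46] [42] → 6 hosts.
6 VMs exceed 32 vCPU (half the capacity), and no two of those can share a host, so at least 6 hosts are needed.
So 6 is already optimal.

0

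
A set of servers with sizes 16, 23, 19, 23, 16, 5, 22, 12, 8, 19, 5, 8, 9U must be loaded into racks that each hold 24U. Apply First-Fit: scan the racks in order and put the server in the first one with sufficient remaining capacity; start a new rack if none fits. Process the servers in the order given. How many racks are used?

Put 16U in rack 1; 8U remain.
Put 23U in rack 2; 1U remain.
Put 19U in rack 3; 5U remain.
Put 23U in rack 4; 1U remain.
Put 16U in rack 5; 8U remain.
Put 5U in rack 1; 3U remain.
Put 22U in rack 6; 2U remain.
Put 12U in rack 7; 12U remain.
Put 8U in rack 5; 0U remain.
Put 19U in rack 8; 5U remain.
Put 5U in rack 3; 0U remain.
Put 8U in rack 7; 4U remain.
Put 9U in rack 9; 15U remain.

9 racks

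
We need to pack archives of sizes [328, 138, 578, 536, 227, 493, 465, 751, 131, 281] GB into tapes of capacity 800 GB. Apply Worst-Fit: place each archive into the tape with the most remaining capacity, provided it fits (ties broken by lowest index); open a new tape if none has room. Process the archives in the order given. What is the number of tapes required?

Put 328 GB in tape 1; 472 GB remain.
Put 138 GB in tape 1; 334 GB remain.
Put 578 GB in tape 2; 222 GB remain.
Put 536 GB in tape 3; 264 GB remain.
Put 227 GB in tape 1; 107 GB remain.
Put 493 GB in tape 4; 307 GB remain.
Put 465 GB in tape 5; 335 GB remain.
Put 751 GB in tape 6; 49 GB remain.
Put 131 GB in tape 5; 204 GB remain.
Put 281 GB in tape 4; 26 GB remain.
Final tapes: [328,138,227] [578] [536] [493,281] [465,131] [751].

6 tapes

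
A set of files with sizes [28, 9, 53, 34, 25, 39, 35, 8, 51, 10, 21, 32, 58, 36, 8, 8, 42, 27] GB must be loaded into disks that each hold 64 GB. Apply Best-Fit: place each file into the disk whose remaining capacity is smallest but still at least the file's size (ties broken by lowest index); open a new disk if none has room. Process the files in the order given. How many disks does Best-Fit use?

disk 1: place 28 GB, 36 GB left
disk 1: place 9 GB, 27 GB left
disk 2: place 53 GB, 11 GB left
disk 3: place 34 GB, 30 GB left
disk 1: place 25 GB, 2 GB left
disk 4: place 39 GB, 25 GB left
disk 5: place 35 GB, 29 GB left
disk 2: place 8 GB, 3 GB left
disk 6: place 51 GB, 13 GB left
disk 6: place 10 GB, 3 GB left
disk 4: place 21 GB, 4 GB left
disk 7: place 32 GB, 32 GB left
disk 8: place 58 GB, 6 GB left
disk 9: place 36 GB, 28 GB left
disk 9: place 8 GB, 20 GB left
disk 9: place 8 GB, 12 GB left
disk 10: place 42 GB, 22 GB left
disk 5: place 27 GB, 2 GB left

10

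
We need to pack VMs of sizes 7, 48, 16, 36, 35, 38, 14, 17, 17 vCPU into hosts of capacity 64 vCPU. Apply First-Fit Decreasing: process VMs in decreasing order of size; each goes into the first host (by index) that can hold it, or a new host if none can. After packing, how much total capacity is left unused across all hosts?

28

Sorted descending: 48, 38, 36, 35, 17, 17, 16, 14, 7.
Put 48 vCPU in host 1; 16 vCPU remain.
Put 38 vCPU in host 2; 26 vCPU remain.
Put 36 vCPU in host 3; 28 vCPU remain.
Put 35 vCPU in host 4; 29 vCPU remain.
Put 17 vCPU in host 2; 9 vCPU remain.
Put 17 vCPU in host 3; 11 vCPU remain.
Put 16 vCPU in host 1; 0 vCPU remain.
Put 14 vCPU in host 4; 15 vCPU remain.
Put 7 vCPU in host 2; 2 vCPU remain.
4 hosts × 64 vCPU = 256 vCPU; used 228 vCPU; unused 28 vCPU.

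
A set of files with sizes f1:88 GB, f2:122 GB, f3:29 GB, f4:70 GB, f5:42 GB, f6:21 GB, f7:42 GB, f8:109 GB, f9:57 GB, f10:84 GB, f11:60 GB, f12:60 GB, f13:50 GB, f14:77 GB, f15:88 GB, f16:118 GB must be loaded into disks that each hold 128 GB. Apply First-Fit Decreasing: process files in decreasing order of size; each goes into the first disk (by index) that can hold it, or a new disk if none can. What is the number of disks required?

10 disks

Sorted descending: 122, 118, 109, 88, 88, 84, 77, 70, 60, 60, 57, 50, 42, 42, 29, 21.
122 GB → disk 1 (remaining 6 GB)
118 GB → disk 2 (remaining 10 GB)
109 GB → disk 3 (remaining 19 GB)
88 GB → disk 4 (remaining 40 GB)
88 GB → disk 5 (remaining 40 GB)
84 GB → disk 6 (remaining 44 GB)
77 GB → disk 7 (remaining 51 GB)
70 GB → disk 8 (remaining 58 GB)
60 GB → disk 9 (remaining 68 GB)
60 GB → disk 9 (remaining 8 GB)
57 GB → disk 8 (remaining 1 GB)
50 GB → disk 7 (remaining 1 GB)
42 GB → disk 6 (remaining 2 GB)
42 GB → disk 10 (remaining 86 GB)
29 GB → disk 4 (remaining 11 GB)
21 GB → disk 5 (remaining 19 GB)
Final disks: [122] [118] [109] [88,29] [88,21] [84,42] [77,50] [70,57] [60,60] [42].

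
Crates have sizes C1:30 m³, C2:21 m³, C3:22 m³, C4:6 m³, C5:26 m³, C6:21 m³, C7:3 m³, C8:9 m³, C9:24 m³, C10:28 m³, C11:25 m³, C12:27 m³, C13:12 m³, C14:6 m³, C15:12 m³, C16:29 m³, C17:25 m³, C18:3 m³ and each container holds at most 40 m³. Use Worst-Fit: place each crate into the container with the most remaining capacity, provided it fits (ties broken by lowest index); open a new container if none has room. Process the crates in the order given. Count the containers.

11 containers

container 1: place C1 (30 m³), 10 m³ left
container 2: place C2 (21 m³), 19 m³ left
container 3: place C3 (22 m³), 18 m³ left
container 2: place C4 (6 m³), 13 m³ left
container 4: place C5 (26 m³), 14 m³ left
container 5: place C6 (21 m³), 19 m³ left
container 5: place C7 (3 m³), 16 m³ left
container 3: place C8 (9 m³), 9 m³ left
container 6: place C9 (24 m³), 16 m³ left
container 7: place C10 (28 m³), 12 m³ left
container 8: place C11 (25 m³), 15 m³ left
container 9: place C12 (27 m³), 13 m³ left
container 5: place C13 (12 m³), 4 m³ left
container 6: place C14 (6 m³), 10 m³ left
container 8: place C15 (12 m³), 3 m³ left
container 10: place C16 (29 m³), 11 m³ left
container 11: place C17 (25 m³), 15 m³ left
container 11: place C18 (3 m³), 12 m³ left
Final containers: [30] [21,6] [22,9] [26] [21,3,12] [24,6] [28] [25,12] [27] [29] [25,3].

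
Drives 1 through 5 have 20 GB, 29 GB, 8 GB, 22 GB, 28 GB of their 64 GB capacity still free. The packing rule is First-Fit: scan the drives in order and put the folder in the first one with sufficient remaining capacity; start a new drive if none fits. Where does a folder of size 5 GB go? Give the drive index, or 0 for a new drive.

1

Drives with room: drive 1 (20 GB), drive 2 (29 GB), drive 3 (8 GB), drive 4 (22 GB), drive 5 (28 GB).
The first with room is drive 1.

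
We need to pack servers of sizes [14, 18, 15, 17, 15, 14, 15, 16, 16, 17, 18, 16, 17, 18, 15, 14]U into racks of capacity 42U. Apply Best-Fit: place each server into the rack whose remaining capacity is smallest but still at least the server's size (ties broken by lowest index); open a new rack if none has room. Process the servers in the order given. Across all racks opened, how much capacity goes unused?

rack 1: place 14U, 28U left
rack 1: place 18U, 10U left
rack 2: place 15U, 27U left
rack 2: place 17U, 10U left
rack 3: place 15U, 27U left
rack 3: place 14U, 13U left
rack 4: place 15U, 27U left
rack 4: place 16U, 11U left
rack 5: place 16U, 26U left
rack 5: place 17U, 9U left
rack 6: place 18U, 24U left
rack 6: place 16U, 8U left
rack 7: place 17U, 25U left
rack 7: place 18U, 7U left
rack 8: place 15U, 27U left
rack 8: place 14U, 13U left
8 racks × 42U = 336U; used 255U; unused 81U.

81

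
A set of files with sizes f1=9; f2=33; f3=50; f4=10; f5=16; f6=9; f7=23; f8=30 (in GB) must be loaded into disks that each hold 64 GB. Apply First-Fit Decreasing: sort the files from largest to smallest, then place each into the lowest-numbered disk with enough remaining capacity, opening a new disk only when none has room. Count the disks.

Sorted descending: 50, 33, 30, 23, 16, 10, 9, 9.
disk 1: place 50 GB, 14 GB left
disk 2: place 33 GB, 31 GB left
disk 2: place 30 GB, 1 GB left
disk 3: place 23 GB, 41 GB left
disk 3: place 16 GB, 25 GB left
disk 1: place 10 GB, 4 GB left
disk 3: place 9 GB, 16 GB left
disk 3: place 9 GB, 7 GB left
Final disks: [50,10] [33,30] [23,16,9,9].

3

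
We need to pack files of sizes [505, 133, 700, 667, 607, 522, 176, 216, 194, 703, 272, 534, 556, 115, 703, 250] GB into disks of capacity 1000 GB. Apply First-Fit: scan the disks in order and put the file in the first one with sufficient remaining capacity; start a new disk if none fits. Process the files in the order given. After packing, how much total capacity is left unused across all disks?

Put 505 GB in disk 1; 495 GB remain.
Put 133 GB in disk 1; 362 GB remain.
Put 700 GB in disk 2; 300 GB remain.
Put 667 GB in disk 3; 333 GB remain.
Put 607 GB in disk 4; 393 GB remain.
Put 522 GB in disk 5; 478 GB remain.
Put 176 GB in disk 1; 186 GB remain.
Put 216 GB in disk 2; 84 GB remain.
Put 194 GB in disk 3; 139 GB remain.
Put 703 GB in disk 6; 297 GB remain.
Put 272 GB in disk 4; 121 GB remain.
Put 534 GB in disk 7; 466 GB remain.
Put 556 GB in disk 8; 444 GB remain.
Put 115 GB in disk 1; 71 GB remain.
Put 703 GB in disk 9; 297 GB remain.
Put 250 GB in disk 5; 228 GB remain.
9 disks × 1000 GB = 9000 GB; used 6853 GB; unused 2147 GB.

2147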